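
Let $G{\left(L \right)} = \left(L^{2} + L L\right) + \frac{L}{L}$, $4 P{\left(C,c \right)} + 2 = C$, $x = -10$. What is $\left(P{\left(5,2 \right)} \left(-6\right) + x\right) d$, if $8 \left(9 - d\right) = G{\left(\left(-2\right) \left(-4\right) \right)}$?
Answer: $\frac{1653}{16} \approx 103.31$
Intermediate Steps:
$P{\left(C,c \right)} = - \frac{1}{2} + \frac{C}{4}$
$G{\left(L \right)} = 1 + 2 L^{2}$ ($G{\left(L \right)} = \left(L^{2} + L^{2}\right) + 1 = 2 L^{2} + 1 = 1 + 2 L^{2}$)
$d = - \frac{57}{8}$ ($d = 9 - \frac{1 + 2 \left(\left(-2\right) \left(-4\right)\right)^{2}}{8} = 9 - \frac{1 + 2 \cdot 8^{2}}{8} = 9 - \frac{1 + 2 \cdot 64}{8} = 9 - \frac{1 + 128}{8} = 9 - \frac{129}{8} = - \frac{57}{8} \approx -7.125$)
$\left(P{\left(5,2 \right)} \left(-6\right) + x\right) d = \left(\left(- \frac{1}{2} + \frac{1}{4} \cdot 5\right) \left(-6\right) - 10\right) \left(- \frac{57}{8}\right) = \left(\left(- \frac{1}{2} + \frac{5}{4}\right) \left(-6\right) - 10\right) \left(- \frac{57}{8}\right) = \left(\frac{3}{4} \left(-6\right) - 10\right) \left(- \frac{57}{8}\right) = \left(- \frac{9}{2} - 10\right) \left(- \frac{57}{8}\right) = \left(- \frac{29}{2}\right) \left(- \frac{57}{8}\right) = \frac{1653}{16}$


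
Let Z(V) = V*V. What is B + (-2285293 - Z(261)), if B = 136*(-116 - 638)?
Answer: -2455958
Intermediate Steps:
Z(V) = V²
B = -102544 (B = 136*(-754) = -102544)
B + (-2285293 - Z(261)) = -102544 + (-2285293 - 1*261²) = -102544 + (-2285293 - 1*68121) = -102544 + (-2285293 - 68121) = -102544 - 2353414 = -2455958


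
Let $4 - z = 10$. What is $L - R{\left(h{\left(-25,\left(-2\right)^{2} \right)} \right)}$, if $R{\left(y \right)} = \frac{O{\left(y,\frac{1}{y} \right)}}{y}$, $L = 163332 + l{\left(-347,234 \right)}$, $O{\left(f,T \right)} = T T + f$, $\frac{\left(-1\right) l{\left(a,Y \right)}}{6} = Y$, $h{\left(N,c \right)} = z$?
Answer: $\frac{34976233}{216} \approx 1.6193 \cdot 10^{5}$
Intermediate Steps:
$z = -6$ ($z = 4 - 10 = -6$)
$h{\left(N,c \right)} = -6$
$l{\left(a,Y \right)} = - 6 Y$
$O{\left(f,T \right)} = f + T^{2}$ ($O{\left(f,T \right)} = T^{2} + f = f + T^{2}$)
$L = 161928$ ($L = 163332 - 1404 = 161928$)
$R{\left(y \right)} = \frac{y + \frac{1}{y^{2}}}{y}$ ($R{\left(y \right)} = \frac{y + \left(\frac{1}{y}\right)^{2}}{y} = \frac{y + \frac{1}{y^{2}}}{y}$)
$L - R{\left(h{\left(-25,\left(-2\right)^{2} \right)} \right)} = 161928 - \left(1 + \frac{1}{-216}\right) = 161928 - \left(1 - \frac{1}{216}\right) = 161928 - \frac{215}{216} = \frac{34976233}{216}$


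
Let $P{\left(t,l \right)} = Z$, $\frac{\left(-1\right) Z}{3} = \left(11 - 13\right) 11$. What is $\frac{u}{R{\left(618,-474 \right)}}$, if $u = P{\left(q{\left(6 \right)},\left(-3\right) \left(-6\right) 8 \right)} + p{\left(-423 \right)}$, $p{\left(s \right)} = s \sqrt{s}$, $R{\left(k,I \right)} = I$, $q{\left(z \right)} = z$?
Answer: $- \frac{11}{79} + \frac{423 i \sqrt{47}}{158} \approx -0.13924 + 18.354 i$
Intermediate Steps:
$p{\left(s \right)} = s^{\frac{3}{2}}$
$Z = 66$ ($Z = - 3 \left(11 - 13\right) 11 = - 3 \left(\left(-2\right) 11\right) = \left(-3\right) \left(-22\right) = 66$)
$P{\left(t,l \right)} = 66$
$u = 66 - 1269 i \sqrt{47}$ ($u = 66 + \left(-423\right)^{\frac{3}{2}} = 66 - 1269 i \sqrt{47} \approx 66.0 - 8699.8 i$)
$\frac{u}{R{\left(618,-474 \right)}} = \frac{66 - 1269 i \sqrt{47}}{-474} = \left(66 - 1269 i \sqrt{47}\right) \left(- \frac{1}{474}\right) = - \frac{11}{79} + \frac{423 i \sqrt{47}}{158}$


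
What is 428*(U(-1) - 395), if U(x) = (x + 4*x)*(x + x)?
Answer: -164780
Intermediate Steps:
U(x) = 10*x² (U(x) = (5*x)*(2*x) = 10*x²)
428*(U(-1) - 395) = 428*(10*(-1)² - 395) = 428*(10*1 - 395) = 428*(10 - 395) = 428*(-385) = -164780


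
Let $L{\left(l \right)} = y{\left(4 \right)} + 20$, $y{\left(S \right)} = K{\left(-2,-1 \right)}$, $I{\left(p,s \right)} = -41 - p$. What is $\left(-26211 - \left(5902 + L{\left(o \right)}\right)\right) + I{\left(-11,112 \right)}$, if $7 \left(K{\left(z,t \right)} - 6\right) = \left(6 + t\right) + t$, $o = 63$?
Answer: $- \frac{225187}{7} \approx -32170.0$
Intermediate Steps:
$K{\left(z,t \right)} = \frac{48}{7} + \frac{2 t}{7}$ ($K{\left(z,t \right)} = 6 + \frac{\left(6 + t\right) + t}{7} = 6 + \frac{6 + 2 t}{7} = 6 + \left(\frac{6}{7} + \frac{2 t}{7}\right) = \frac{48}{7} + \frac{2 t}{7}$)
$y{\left(S \right)} = \frac{46}{7}$ ($y{\left(S \right)} = \frac{48}{7} + \frac{2}{7} \left(-1\right) = \frac{48}{7} - \frac{2}{7} = \frac{46}{7}$)
$L{\left(l \right)} = \frac{186}{7}$ ($L{\left(l \right)} = \frac{46}{7} + 20 = \frac{186}{7}$)
$\left(-26211 - \left(5902 + L{\left(o \right)}\right)\right) + I{\left(-11,112 \right)} = \left(-26211 - \frac{41500}{7}\right) - 30 = - \frac{224977}{7} - 30 = - \frac{225187}{7}$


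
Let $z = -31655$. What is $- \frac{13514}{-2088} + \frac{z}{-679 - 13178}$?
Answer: $\frac{1456087}{166284} \approx 8.7566$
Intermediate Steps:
$- \frac{13514}{-2088} + \frac{z}{-679 - 13178} = - \frac{13514}{-2088} - \frac{31655}{-679 - 13178} = \left(-13514\right) \left(- \frac{1}{2088}\right) - \frac{31655}{-679 - 13178} = \frac{233}{36} - \frac{31655}{-13857} = \frac{233}{36} - - \frac{31655}{13857} = \frac{233}{36} + \frac{31655}{13857} = \frac{1456087}{166284}$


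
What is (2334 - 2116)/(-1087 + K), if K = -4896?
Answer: -218/5983 ≈ -0.036437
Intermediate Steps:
(2334 - 2116)/(-1087 + K) = (2334 - 2116)/(-1087 - 4896) = 218/(-5983) = 218*(-1/5983) = -218/5983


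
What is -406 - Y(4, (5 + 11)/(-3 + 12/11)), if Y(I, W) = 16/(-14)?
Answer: -2834/7 ≈ -404.86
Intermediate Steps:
Y(I, W) = -8/7 (Y(I, W) = 16*(-1/14) = -8/7)
-406 - Y(4, (5 + 11)/(-3 + 12/11)) = -406 - 1*(-8/7) = -406 + 8/7 = -2834/7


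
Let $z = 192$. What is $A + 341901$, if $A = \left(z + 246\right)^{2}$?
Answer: $533745$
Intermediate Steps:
$A = 191844$ ($A = \left(192 + 246\right)^{2} = 438^{2} = 191844$)
$A + 341901 = 191844 + 341901 = 533745$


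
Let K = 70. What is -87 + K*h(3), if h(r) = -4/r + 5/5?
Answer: -331/3 ≈ -110.33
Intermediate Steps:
h(r) = 1 - 4/r (h(r) = -4/r + 5*(⅕) = -4/r + 1 = 1 - 4/r)
-87 + K*h(3) = -87 + 70*((-4 + 3)/3) = -87 + 70*((⅓)*(-1)) = -87 + 70*(-⅓) = -87 - 70/3 = -331/3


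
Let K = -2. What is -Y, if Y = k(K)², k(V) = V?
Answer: -4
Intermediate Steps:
Y = 4 (Y = (-2)² = 4)
-Y = -1*4 = -4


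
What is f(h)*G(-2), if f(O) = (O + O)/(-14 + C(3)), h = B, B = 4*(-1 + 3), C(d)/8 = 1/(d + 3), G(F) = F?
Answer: 48/19 ≈ 2.5263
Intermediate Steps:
C(d) = 8/(3 + d) (C(d) = 8/(d + 3) = 8/(3 + d))
B = 8 (B = 4*2 = 8)
h = 8
f(O) = -3*O/19 (f(O) = (O + O)/(-14 + 8/(3 + 3)) = (2*O)/(-14 + 8/6) = (2*O)/(-14 + 8*(1/6)) = (2*O)/(-14 + 4/3) = (2*O)/(-38/3) = (2*O)*(-3/38) = -3*O/19)
f(h)*G(-2) = -3/19*8*(-2) = -24/19*(-2) = 48/19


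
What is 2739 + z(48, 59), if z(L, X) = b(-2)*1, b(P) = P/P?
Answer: 2740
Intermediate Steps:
b(P) = 1
z(L, X) = 1 (z(L, X) = 1*1 = 1)
2739 + z(48, 59) = 2739 + 1 = 2740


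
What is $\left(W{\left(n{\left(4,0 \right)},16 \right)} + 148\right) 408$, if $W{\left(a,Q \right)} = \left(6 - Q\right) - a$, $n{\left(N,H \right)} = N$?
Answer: $54672$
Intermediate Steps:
$W{\left(a,Q \right)} = 6 - Q - a$
$\left(W{\left(n{\left(4,0 \right)},16 \right)} + 148\right) 408 = \left(\left(6 - 16 - 4\right) + 148\right) 408 = \left(-14 + 148\right) 408 = 134 \cdot 408 = 54672$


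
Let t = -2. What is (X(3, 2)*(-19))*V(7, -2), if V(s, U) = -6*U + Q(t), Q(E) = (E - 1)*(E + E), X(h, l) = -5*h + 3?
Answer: 5472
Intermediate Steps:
X(h, l) = 3 - 5*h
Q(E) = 2*E*(-1 + E) (Q(E) = (-1 + E)*(2*E) = 2*E*(-1 + E))
V(s, U) = 12 - 6*U (V(s, U) = -6*U + 2*(-2)*(-1 - 2) = -6*U + 2*(-2)*(-3) = -6*U + 12 = 12 - 6*U)
(X(3, 2)*(-19))*V(7, -2) = ((3 - 5*3)*(-19))*(12 - 6*(-2)) = ((3 - 15)*(-19))*(12 + 12) = -12*(-19)*24 = 228*24 = 5472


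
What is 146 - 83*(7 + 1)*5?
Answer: -3174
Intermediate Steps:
146 - 83*(7 + 1)*5 = 146 - 664*5 = 146 - 83*40 = 146 - 3320 = -3174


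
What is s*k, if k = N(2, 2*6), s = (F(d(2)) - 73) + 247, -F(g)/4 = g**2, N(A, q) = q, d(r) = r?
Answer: 1896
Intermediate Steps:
F(g) = -4*g**2
s = 158 (s = (-4*2**2 - 73) + 247 = (-4*4 - 73) + 247 = (-16 - 73) + 247 = -89 + 247 = 158)
k = 12 (k = 2*6 = 12)
s*k = 158*12 = 1896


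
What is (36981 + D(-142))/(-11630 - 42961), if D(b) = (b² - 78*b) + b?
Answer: -22693/18197 ≈ -1.2471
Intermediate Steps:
D(b) = b² - 77*b
(36981 + D(-142))/(-11630 - 42961) = (36981 - 142*(-77 - 142))/(-11630 - 42961) = (36981 - 142*(-219))/(-54591) = (36981 + 31098)*(-1/54591) = 68079*(-1/54591) = -22693/18197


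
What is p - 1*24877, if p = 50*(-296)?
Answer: -39677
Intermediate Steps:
p = -14800
p - 1*24877 = -14800 - 1*24877 = -14800 - 24877 = -39677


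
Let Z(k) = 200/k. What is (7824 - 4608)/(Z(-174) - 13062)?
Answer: -139896/568247 ≈ -0.24619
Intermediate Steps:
(7824 - 4608)/(Z(-174) - 13062) = (7824 - 4608)/(200/(-174) - 13062) = 3216/(200*(-1/174) - 13062) = 3216/(-100/87 - 13062) = 3216/(-1136494/87) = 3216*(-87/1136494) = -139896/568247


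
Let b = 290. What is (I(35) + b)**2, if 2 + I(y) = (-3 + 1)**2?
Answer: 85264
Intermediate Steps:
I(y) = 2 (I(y) = -2 + (-3 + 1)**2 = -2 + (-2)**2 = -2 + 4 = 2)
(I(35) + b)**2 = (2 + 290)**2 = 292**2 = 85264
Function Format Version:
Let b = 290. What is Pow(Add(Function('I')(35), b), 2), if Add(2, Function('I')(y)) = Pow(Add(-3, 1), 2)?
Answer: 85264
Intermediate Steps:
Function('I')(y) = 2 (Function('I')(y) = Add(-2, Pow(Add(-3, 1), 2)) = Add(-2, Pow(-2, 2)) = Add(-2, 4) = 2)
Pow(Add(Function('I')(35), b), 2) = Pow(Add(2, 290), 2) = Pow(292, 2) = 85264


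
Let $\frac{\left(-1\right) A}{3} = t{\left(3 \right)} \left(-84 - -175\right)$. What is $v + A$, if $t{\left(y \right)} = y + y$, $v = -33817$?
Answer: $-35455$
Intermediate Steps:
$t{\left(y \right)} = 2 y$
$A = -1638$ ($A = - 3 \cdot 2 \cdot 3 \left(-84 - -175\right) = - 3 \cdot 6 \left(-84 + 175\right) = - 3 \cdot 6 \cdot 91 = \left(-3\right) 546 = -1638$)
$v + A = -33817 - 1638 = -35455$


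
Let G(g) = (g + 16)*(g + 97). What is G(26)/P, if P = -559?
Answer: -5166/559 ≈ -9.2415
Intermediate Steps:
G(g) = (16 + g)*(97 + g)
G(26)/P = (1552 + 26² + 113*26)/(-559) = (1552 + 676 + 2938)*(-1/559) = 5166*(-1/559) = -5166/559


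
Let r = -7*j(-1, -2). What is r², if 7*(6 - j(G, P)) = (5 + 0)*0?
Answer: 1764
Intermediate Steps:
j(G, P) = 6 (j(G, P) = 6 - (5 + 0)*0/7 = 6 - 5*0/7 = 6 - ⅐*0 = 6 + 0 = 6)
r = -42 (r = -7*6 = -42)
r² = (-42)² = 1764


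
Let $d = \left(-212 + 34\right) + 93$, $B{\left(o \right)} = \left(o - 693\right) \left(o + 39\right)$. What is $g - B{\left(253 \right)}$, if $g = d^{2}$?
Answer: $135705$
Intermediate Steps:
$B{\left(o \right)} = \left(-693 + o\right) \left(39 + o\right)$
$d = -85$ ($d = -178 + 93 = -85$)
$g = 7225$ ($g = \left(-85\right)^{2} = 7225$)
$g - B{\left(253 \right)} = 7225 - \left(-27027 + 253^{2} - 165462\right) = 7225 - \left(-27027 + 64009 - 165462\right) = 7225 - -128480 = 7225 + 128480 = 135705$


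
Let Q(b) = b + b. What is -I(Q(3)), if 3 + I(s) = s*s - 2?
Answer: -31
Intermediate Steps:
Q(b) = 2*b
I(s) = -5 + s² (I(s) = -3 + (s*s - 2) = -3 + (s² - 2) = -3 + (-2 + s²) = -5 + s²)
-I(Q(3)) = -(-5 + (2*3)²) = -(-5 + 6²) = -(-5 + 36) = -1*31 = -31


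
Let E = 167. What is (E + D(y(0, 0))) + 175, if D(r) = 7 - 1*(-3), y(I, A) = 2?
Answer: 352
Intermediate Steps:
D(r) = 10 (D(r) = 7 + 3 = 10)
(E + D(y(0, 0))) + 175 = (167 + 10) + 175 = 177 + 175 = 352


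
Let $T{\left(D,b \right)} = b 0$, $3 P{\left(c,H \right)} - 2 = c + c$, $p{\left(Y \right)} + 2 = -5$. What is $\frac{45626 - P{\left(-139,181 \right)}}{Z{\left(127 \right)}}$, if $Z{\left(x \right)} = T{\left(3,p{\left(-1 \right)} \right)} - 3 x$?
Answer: $- \frac{45718}{381} \approx -119.99$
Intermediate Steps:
$p{\left(Y \right)} = -7$ ($p{\left(Y \right)} = -2 - 5 = -7$)
$P{\left(c,H \right)} = \frac{2}{3} + \frac{2 c}{3}$ ($P{\left(c,H \right)} = \frac{2}{3} + \frac{c + c}{3} = \frac{2}{3} + \frac{2 c}{3}$)
$T{\left(D,b \right)} = 0$
$Z{\left(x \right)} = - 3 x$ ($Z{\left(x \right)} = 0 - 3 x = - 3 x$)
$\frac{45626 - P{\left(-139,181 \right)}}{Z{\left(127 \right)}} = \frac{45626 - \left(\frac{2}{3} + \frac{2}{3} \left(-139\right)\right)}{\left(-3\right) 127} = \frac{45626 - \left(\frac{2}{3} - \frac{278}{3}\right)}{-381} = \left(45626 - -92\right) \left(- \frac{1}{381}\right) = \left(45626 + 92\right) \left(- \frac{1}{381}\right) = 45718 \left(- \frac{1}{381}\right) = - \frac{45718}{381}$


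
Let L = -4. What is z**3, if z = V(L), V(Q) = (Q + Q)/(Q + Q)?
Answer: 1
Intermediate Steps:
V(Q) = 1 (V(Q) = (2*Q)/((2*Q)) = (2*Q)*(1/(2*Q)) = 1)
z = 1
z**3 = 1**3 = 1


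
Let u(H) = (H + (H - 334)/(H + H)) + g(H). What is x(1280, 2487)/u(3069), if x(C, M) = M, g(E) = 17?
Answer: 15265206/18944603 ≈ 0.80578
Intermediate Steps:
u(H) = 17 + H + (-334 + H)/(2*H) (u(H) = (H + (H - 334)/(H + H)) + 17 = (H + (-334 + H)/((2*H))) + 17 = (H + (-334 + H)*(1/(2*H))) + 17 = (H + (-334 + H)/(2*H)) + 17 = 17 + H + (-334 + H)/(2*H))
x(1280, 2487)/u(3069) = 2487/(35/2 + 3069 - 167/3069) = 2487/(18944603/6138) = 2487*(6138/18944603) = 15265206/18944603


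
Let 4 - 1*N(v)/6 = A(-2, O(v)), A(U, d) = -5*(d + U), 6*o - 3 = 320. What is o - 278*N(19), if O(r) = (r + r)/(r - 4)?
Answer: -66397/6 ≈ -11066.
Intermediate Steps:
o = 323/6 (o = ½ + (⅙)*320 = ½ + 160/3 = 323/6 ≈ 53.833)
O(r) = 2*r/(-4 + r) (O(r) = (2*r)/(-4 + r) = 2*r/(-4 + r))
A(U, d) = -5*U - 5*d (A(U, d) = -5*(U + d) = -5*U - 5*d)
N(v) = -36 + 60*v/(-4 + v) (N(v) = 24 - 6*(-5*(-2) - 10*v/(-4 + v)) = 24 - 6*(10 - 10*v/(-4 + v)) = 24 + (-60 + 60*v/(-4 + v)) = -36 + 60*v/(-4 + v))
o - 278*N(19) = 323/6 - 6672*(6 + 19)/(-4 + 19) = 323/6 - 6672*25/15 = 323/6 - 278*40 = 323/6 - 11120 = -66397/6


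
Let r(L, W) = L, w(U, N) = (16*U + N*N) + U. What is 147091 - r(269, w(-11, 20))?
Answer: 146822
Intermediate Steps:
w(U, N) = N**2 + 17*U (w(U, N) = (16*U + N**2) + U = (N**2 + 16*U) + U = N**2 + 17*U)
147091 - r(269, w(-11, 20)) = 147091 - 1*269 = 147091 - 269 = 146822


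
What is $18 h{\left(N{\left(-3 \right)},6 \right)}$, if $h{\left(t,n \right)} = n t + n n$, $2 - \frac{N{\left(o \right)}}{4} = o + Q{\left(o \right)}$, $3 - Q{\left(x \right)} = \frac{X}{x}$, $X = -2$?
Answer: $1800$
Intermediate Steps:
$Q{\left(x \right)} = 3 + \frac{2}{x}$ ($Q{\left(x \right)} = 3 - - \frac{2}{x} = 3 + \frac{2}{x}$)
$N{\left(o \right)} = -4 - \frac{8}{o} - 4 o$ ($N{\left(o \right)} = 8 - 4 \left(o + \left(3 + \frac{2}{o}\right)\right) = 8 - 4 \left(3 + o + \frac{2}{o}\right) = 8 - \left(12 + 4 o + \frac{8}{o}\right) = -4 - \frac{8}{o} - 4 o$)
$h{\left(t,n \right)} = n^{2} + n t$ ($h{\left(t,n \right)} = n t + n^{2} = n^{2} + n t$)
$18 h{\left(N{\left(-3 \right)},6 \right)} = 18 \cdot 6 \left(6 - \left(-8 - \frac{8}{3}\right)\right) = 18 \cdot 6 \left(6 - - \frac{32}{3}\right) = 18 \cdot 6 \left(6 + \left(-4 + \frac{8}{3} + 12\right)\right) = 18 \cdot 6 \left(6 + \frac{32}{3}\right) = 18 \cdot 6 \cdot \frac{50}{3} = 18 \cdot 100 = 1800$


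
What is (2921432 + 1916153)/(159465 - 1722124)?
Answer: -4837585/1562659 ≈ -3.0957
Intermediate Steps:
(2921432 + 1916153)/(159465 - 1722124) = 4837585/(-1562659) = 4837585*(-1/1562659) = -4837585/1562659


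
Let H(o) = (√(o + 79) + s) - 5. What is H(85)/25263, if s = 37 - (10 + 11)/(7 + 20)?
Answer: 281/227367 + 2*√41/25263 ≈ 0.0017428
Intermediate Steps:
s = 326/9 (s = 37 - 21/27 = 37 - 1*7/9 = 37 - 7/9 = 326/9 ≈ 36.222)
H(o) = 281/9 + √(79 + o) (H(o) = (√(o + 79) + 326/9) - 5 = (√(79 + o) + 326/9) - 5 = (326/9 + √(79 + o)) - 5 = 281/9 + √(79 + o))
H(85)/25263 = (281/9 + √(79 + 85))/25263 = (281/9 + √164)*(1/25263) = (281/9 + 2*√41)*(1/25263) = 281/227367 + 2*√41/25263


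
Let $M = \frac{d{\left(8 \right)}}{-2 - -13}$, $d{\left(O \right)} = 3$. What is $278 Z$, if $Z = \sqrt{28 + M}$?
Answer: $\frac{278 \sqrt{3421}}{11} \approx 1478.2$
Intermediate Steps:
$M = \frac{3}{11}$ ($M = \frac{3}{-2 - -13} = \frac{3}{-2 + 13} = \frac{3}{11} \approx 0.27273$)
$Z = \frac{\sqrt{3421}}{11}$ ($Z = \sqrt{28 + \frac{3}{11}} = \sqrt{\frac{311}{11}} = \frac{\sqrt{3421}}{11} \approx 5.3172$)
$278 Z = 278 \frac{\sqrt{3421}}{11} = \frac{278 \sqrt{3421}}{11}$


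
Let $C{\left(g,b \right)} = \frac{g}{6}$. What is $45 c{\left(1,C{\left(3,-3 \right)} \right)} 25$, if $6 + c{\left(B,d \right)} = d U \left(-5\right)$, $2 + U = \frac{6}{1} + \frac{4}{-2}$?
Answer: $-12375$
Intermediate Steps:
$U = 2$ ($U = -2 + \left(\frac{6}{1} + \frac{4}{-2}\right) = -2 + \left(6 \cdot 1 + 4 \left(- \frac{1}{2}\right)\right) = -2 + \left(6 - 2\right) = -2 + 4 = 2$)
$C{\left(g,b \right)} = \frac{g}{6}$ ($C{\left(g,b \right)} = g \frac{1}{6} = \frac{g}{6}$)
$c{\left(B,d \right)} = -6 - 10 d$ ($c{\left(B,d \right)} = -6 + d 2 \left(-5\right) = -6 + 2 d \left(-5\right) = -6 - 10 d$)
$45 c{\left(1,C{\left(3,-3 \right)} \right)} 25 = 45 \left(-6 - 10 \cdot \frac{1}{6} \cdot 3\right) 25 = 45 \left(-6 - 5\right) 25 = 45 \left(-11\right) 25 = \left(-495\right) 25 = -12375$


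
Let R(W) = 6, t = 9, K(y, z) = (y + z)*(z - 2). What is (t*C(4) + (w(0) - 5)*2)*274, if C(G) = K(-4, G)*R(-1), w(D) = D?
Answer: -2740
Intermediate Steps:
K(y, z) = (-2 + z)*(y + z) (K(y, z) = (y + z)*(-2 + z) = (-2 + z)*(y + z))
C(G) = 48 - 36*G + 6*G² (C(G) = (G² - 2*(-4) - 2*G - 4*G)*6 = (G² + 8 - 2*G - 4*G)*6 = (8 + G² - 6*G)*6 = 48 - 36*G + 6*G²)
(t*C(4) + (w(0) - 5)*2)*274 = (9*(48 - 36*4 + 6*4²) + (0 - 5)*2)*274 = (9*(48 - 144 + 6*16) - 5*2)*274 = (9*(48 - 144 + 96) - 10)*274 = (9*0 - 10)*274 = (0 - 10)*274 = -10*274 = -2740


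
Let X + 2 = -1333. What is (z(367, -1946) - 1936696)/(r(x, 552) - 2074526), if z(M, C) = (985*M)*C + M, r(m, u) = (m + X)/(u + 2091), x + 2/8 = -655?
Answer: 7457547992628/21931896833 ≈ 340.03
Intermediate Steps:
x = -2621/4 (x = -¼ - 655 = -2621/4 ≈ -655.25)
X = -1335 (X = -2 - 1333 = -1335)
r(m, u) = (-1335 + m)/(2091 + u) (r(m, u) = (m - 1335)/(u + 2091) = (-1335 + m)/(2091 + u))
z(M, C) = M + 985*C*M (z(M, C) = 985*C*M + M = M + 985*C*M)
(z(367, -1946) - 1936696)/(r(x, 552) - 2074526) = (367*(1 + 985*(-1946)) - 1936696)/((-1335 - 2621/4)/(2091 + 552) - 2074526) = (367*(1 - 1916810) - 1936696)/(-7961/4/2643 - 2074526) = (367*(-1916809) - 1936696)/((1/2643)*(-7961/4) - 2074526) = (-703468903 - 1936696)/(-7961/10572 - 2074526) = -705405599/(-21931896833/10572) = -705405599*(-10572/21931896833) = 7457547992628/21931896833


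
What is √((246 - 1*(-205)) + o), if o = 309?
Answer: 2*√190 ≈ 27.568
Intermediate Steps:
√((246 - 1*(-205)) + o) = √((246 - 1*(-205)) + 309) = √((246 + 205) + 309) = √(451 + 309) = √760 = 2*√190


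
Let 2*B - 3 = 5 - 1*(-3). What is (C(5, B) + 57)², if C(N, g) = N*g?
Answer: 28561/4 ≈ 7140.3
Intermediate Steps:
B = 11/2 (B = 3/2 + (5 - 1*(-3))/2 = 3/2 + (5 + 3)/2 = 3/2 + (½)*8 = 3/2 + 4 = 11/2 ≈ 5.5000)
(C(5, B) + 57)² = (5*(11/2) + 57)² = (55/2 + 57)² = (169/2)² = 28561/4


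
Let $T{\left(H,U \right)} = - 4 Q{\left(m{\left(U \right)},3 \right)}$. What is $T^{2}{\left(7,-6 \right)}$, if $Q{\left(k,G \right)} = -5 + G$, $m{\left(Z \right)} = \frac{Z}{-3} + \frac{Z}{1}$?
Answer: $64$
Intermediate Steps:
$m{\left(Z \right)} = \frac{2 Z}{3}$ ($m{\left(Z \right)} = Z \left(- \frac{1}{3}\right) + Z 1 = - \frac{Z}{3} + Z = \frac{2 Z}{3}$)
$T{\left(H,U \right)} = 8$ ($T{\left(H,U \right)} = - 4 \left(-5 + 3\right) = \left(-4\right) \left(-2\right) = 8$)
$T^{2}{\left(7,-6 \right)} = 8^{2} = 64$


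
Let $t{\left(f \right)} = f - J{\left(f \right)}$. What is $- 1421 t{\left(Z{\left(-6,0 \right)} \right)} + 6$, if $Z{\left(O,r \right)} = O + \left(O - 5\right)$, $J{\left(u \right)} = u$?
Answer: $6$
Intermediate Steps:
$Z{\left(O,r \right)} = -5 + 2 O$ ($Z{\left(O,r \right)} = O + \left(O - 5\right) = O + \left(-5 + O\right) = -5 + 2 O$)
$t{\left(f \right)} = 0$ ($t{\left(f \right)} = f - f = 0$)
$- 1421 t{\left(Z{\left(-6,0 \right)} \right)} + 6 = \left(-1421\right) 0 + 6 = 0 + 6 = 6$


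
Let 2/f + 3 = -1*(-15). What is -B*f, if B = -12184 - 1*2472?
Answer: 7328/3 ≈ 2442.7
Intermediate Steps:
f = ⅙ (f = 2/(-3 - 1*(-15)) = 2/(-3 + 15) = 2/12 = 2*(1/12) = ⅙ ≈ 0.16667)
B = -14656 (B = -12184 - 2472 = -14656)
-B*f = -(-14656)/6 = -1*(-7328/3) = 7328/3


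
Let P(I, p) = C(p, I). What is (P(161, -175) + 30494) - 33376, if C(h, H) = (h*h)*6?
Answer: 180868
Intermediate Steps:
C(h, H) = 6*h² (C(h, H) = h²*6 = 6*h²)
P(I, p) = 6*p²
(P(161, -175) + 30494) - 33376 = (6*(-175)² + 30494) - 33376 = (6*30625 + 30494) - 33376 = (183750 + 30494) - 33376 = 214244 - 33376 = 180868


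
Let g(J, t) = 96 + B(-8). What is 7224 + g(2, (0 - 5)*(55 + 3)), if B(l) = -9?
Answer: 7311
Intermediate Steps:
g(J, t) = 87 (g(J, t) = 96 - 9 = 87)
7224 + g(2, (0 - 5)*(55 + 3)) = 7224 + 87 = 7311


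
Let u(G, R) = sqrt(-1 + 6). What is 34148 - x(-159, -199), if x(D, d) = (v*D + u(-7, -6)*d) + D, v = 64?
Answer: 44483 + 199*sqrt(5) ≈ 44928.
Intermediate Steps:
u(G, R) = sqrt(5)
x(D, d) = 65*D + d*sqrt(5) (x(D, d) = (64*D + sqrt(5)*d) + D = (64*D + d*sqrt(5)) + D = 65*D + d*sqrt(5))
34148 - x(-159, -199) = 34148 - (65*(-159) - 199*sqrt(5)) = 34148 - (-10335 - 199*sqrt(5)) = 34148 + (10335 + 199*sqrt(5)) = 44483 + 199*sqrt(5)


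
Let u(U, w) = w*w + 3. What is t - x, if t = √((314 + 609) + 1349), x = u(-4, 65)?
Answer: -4228 + 4*√142 ≈ -4180.3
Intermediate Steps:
u(U, w) = 3 + w² (u(U, w) = w² + 3 = 3 + w²)
x = 4228 (x = 3 + 65² = 3 + 4225 = 4228)
t = 4*√142 (t = √(923 + 1349) = √2272 = 4*√142 ≈ 47.666)
t - x = 4*√142 - 1*4228 = 4*√142 - 4228 = -4228 + 4*√142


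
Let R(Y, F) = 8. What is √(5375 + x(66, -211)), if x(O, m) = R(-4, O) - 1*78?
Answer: √5305 ≈ 72.835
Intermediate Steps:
x(O, m) = -70 (x(O, m) = 8 - 1*78 = 8 - 78 = -70)
√(5375 + x(66, -211)) = √(5375 - 70) = √5305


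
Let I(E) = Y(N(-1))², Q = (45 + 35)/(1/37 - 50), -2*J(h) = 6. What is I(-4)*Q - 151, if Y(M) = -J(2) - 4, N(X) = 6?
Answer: -282159/1849 ≈ -152.60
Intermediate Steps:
J(h) = -3 (J(h) = -½*6 = -3)
Y(M) = -1 (Y(M) = -1*(-3) - 4 = 3 - 4 = -1)
Q = -2960/1849 (Q = 80/(1/37 - 50) = 80/(-1849/37) = 80*(-37/1849) = -2960/1849 ≈ -1.6009)
I(E) = 1 (I(E) = (-1)² = 1)
I(-4)*Q - 151 = 1*(-2960/1849) - 151 = -2960/1849 - 151 = -282159/1849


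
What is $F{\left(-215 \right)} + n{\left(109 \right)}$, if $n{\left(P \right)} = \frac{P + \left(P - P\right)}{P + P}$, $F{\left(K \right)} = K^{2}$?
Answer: $\frac{92451}{2} \approx 46226.0$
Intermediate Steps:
$n{\left(P \right)} = \frac{1}{2}$ ($n{\left(P \right)} = \frac{P + 0}{2 P} = P \frac{1}{2 P} = \frac{1}{2}$)
$F{\left(-215 \right)} + n{\left(109 \right)} = \left(-215\right)^{2} + \frac{1}{2} = 46225 + \frac{1}{2} = \frac{92451}{2}$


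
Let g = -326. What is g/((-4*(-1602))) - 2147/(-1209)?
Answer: 2227307/1291212 ≈ 1.7250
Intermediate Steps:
g/((-4*(-1602))) - 2147/(-1209) = -326/((-4*(-1602))) - 2147/(-1209) = -326/6408 - 2147*(-1/1209) = -326*1/6408 + 2147/1209 = -163/3204 + 2147/1209 = 2227307/1291212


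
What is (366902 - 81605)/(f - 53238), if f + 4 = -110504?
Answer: -95099/54582 ≈ -1.7423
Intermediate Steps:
f = -110508 (f = -4 - 110504 = -110508)
(366902 - 81605)/(f - 53238) = (366902 - 81605)/(-110508 - 53238) = 285297/(-163746) = 285297*(-1/163746) = -95099/54582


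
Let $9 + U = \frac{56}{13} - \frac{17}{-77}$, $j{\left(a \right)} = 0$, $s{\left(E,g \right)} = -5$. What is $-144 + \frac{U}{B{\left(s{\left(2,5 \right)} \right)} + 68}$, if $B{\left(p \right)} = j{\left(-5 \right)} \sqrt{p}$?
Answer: $- \frac{2451567}{17017} \approx -144.07$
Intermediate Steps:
$B{\left(p \right)} = 0$ ($B{\left(p \right)} = 0 \sqrt{p} = 0$)
$U = - \frac{4476}{1001}$ ($U = -9 + \left(\frac{56}{13} - \frac{17}{-77}\right) = -9 + \left(56 \cdot \frac{1}{13} - - \frac{17}{77}\right) = -9 + \left(\frac{56}{13} + \frac{17}{77}\right) = -9 + \frac{4533}{1001} = - \frac{4476}{1001} \approx -4.4715$)
$-144 + \frac{U}{B{\left(s{\left(2,5 \right)} \right)} + 68} = -144 - \frac{4476}{1001 \left(0 + 68\right)} = -144 - \frac{4476}{1001 \cdot 68} = -144 - \frac{1119}{17017} = - \frac{2451567}{17017}$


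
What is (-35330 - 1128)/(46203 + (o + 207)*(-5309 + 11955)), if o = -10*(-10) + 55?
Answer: -36458/2452055 ≈ -0.014868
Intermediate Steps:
o = 155 (o = 100 + 55 = 155)
(-35330 - 1128)/(46203 + (o + 207)*(-5309 + 11955)) = (-35330 - 1128)/(46203 + (155 + 207)*(-5309 + 11955)) = -36458/(46203 + 362*6646) = -36458/(46203 + 2405852) = -36458/2452055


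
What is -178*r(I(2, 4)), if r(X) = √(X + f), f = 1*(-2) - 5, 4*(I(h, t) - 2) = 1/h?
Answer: -89*I*√78/2 ≈ -393.01*I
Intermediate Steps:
I(h, t) = 2 + 1/(4*h)
f = -7 (f = -2 - 5 = -7)
r(X) = √(-7 + X) (r(X) = √(X - 7) = √(-7 + X))
-178*r(I(2, 4)) = -178*√(-7 + (2 + (¼)/2)) = -178*√(-7 + (2 + (¼)*(½))) = -178*√(-7 + (2 + ⅛)) = -178*√(-7 + 17/8) = -89*I*√78/2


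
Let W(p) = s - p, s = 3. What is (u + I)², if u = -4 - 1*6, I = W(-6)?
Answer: 1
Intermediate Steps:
W(p) = 3 - p
I = 9 (I = 3 - 1*(-6) = 3 + 6 = 9)
u = -10 (u = -4 - 6 = -10)
(u + I)² = (-10 + 9)² = (-1)² = 1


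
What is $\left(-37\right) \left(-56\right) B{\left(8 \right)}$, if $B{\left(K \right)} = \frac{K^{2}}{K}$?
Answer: $16576$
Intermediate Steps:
$B{\left(K \right)} = K$
$\left(-37\right) \left(-56\right) B{\left(8 \right)} = \left(-37\right) \left(-56\right) 8 = 2072 \cdot 8 = 16576$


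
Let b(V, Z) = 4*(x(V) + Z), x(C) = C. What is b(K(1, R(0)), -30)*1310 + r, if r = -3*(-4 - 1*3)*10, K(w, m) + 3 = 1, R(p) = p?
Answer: -167470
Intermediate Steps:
K(w, m) = -2 (K(w, m) = -3 + 1 = -2)
b(V, Z) = 4*V + 4*Z (b(V, Z) = 4*(V + Z) = 4*V + 4*Z)
r = 210 (r = -3*(-4 - 3)*10 = -3*(-7)*10 = 21*10 = 210)
b(K(1, R(0)), -30)*1310 + r = (4*(-2) + 4*(-30))*1310 + 210 = (-8 - 120)*1310 + 210 = -128*1310 + 210 = -167680 + 210 = -167470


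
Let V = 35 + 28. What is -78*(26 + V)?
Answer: -6942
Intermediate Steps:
V = 63
-78*(26 + V) = -78*(26 + 63) = -78*89 = -6942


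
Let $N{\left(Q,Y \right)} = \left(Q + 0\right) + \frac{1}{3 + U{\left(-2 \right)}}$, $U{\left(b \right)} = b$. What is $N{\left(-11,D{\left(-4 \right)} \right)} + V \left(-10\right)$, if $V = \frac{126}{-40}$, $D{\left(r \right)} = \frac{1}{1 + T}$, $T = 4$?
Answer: $\frac{43}{2} \approx 21.5$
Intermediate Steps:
$D{\left(r \right)} = \frac{1}{5}$ ($D{\left(r \right)} = \frac{1}{1 + 4} = \frac{1}{5}$)
$V = - \frac{63}{20}$ ($V = 126 \left(- \frac{1}{40}\right) = - \frac{63}{20} \approx -3.15$)
$N{\left(Q,Y \right)} = 1 + Q$ ($N{\left(Q,Y \right)} = \left(Q + 0\right) + \frac{1}{3 - 2} = Q + 1^{-1} = Q + 1 = 1 + Q$)
$N{\left(-11,D{\left(-4 \right)} \right)} + V \left(-10\right) = \left(1 - 11\right) - - \frac{63}{2} = -10 + \frac{63}{2} = \frac{43}{2}$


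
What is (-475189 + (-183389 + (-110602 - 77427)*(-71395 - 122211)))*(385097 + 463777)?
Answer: 30901461749220504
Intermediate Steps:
(-475189 + (-183389 + (-110602 - 77427)*(-71395 - 122211)))*(385097 + 463777) = (-475189 + (-183389 - 188029*(-193606)))*848874 = (-475189 + (-183389 + 36403542574))*848874 = (-475189 + 36403359185)*848874 = 36402883996*848874 = 30901461749220504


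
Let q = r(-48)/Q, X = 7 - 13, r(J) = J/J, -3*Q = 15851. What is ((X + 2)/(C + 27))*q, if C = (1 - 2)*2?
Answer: 12/396275 ≈ 3.0282e-5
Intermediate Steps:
Q = -15851/3 (Q = -1/3*15851 = -15851/3 ≈ -5283.7)
r(J) = 1
X = -6
C = -2 (C = -1*2 = -2)
q = -3/15851 (q = 1/(-15851/3) = 1*(-3/15851) = -3/15851 ≈ -0.00018926)
((X + 2)/(C + 27))*q = ((-6 + 2)/(-2 + 27))*(-3/15851) = -4/25*(-3/15851) = 12/396275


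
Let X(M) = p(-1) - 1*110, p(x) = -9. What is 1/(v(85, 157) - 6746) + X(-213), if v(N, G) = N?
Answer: -792660/6661 ≈ -119.00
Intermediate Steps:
X(M) = -119 (X(M) = -9 - 1*110 = -9 - 110 = -119)
1/(v(85, 157) - 6746) + X(-213) = 1/(85 - 6746) - 119 = 1/(-6661) - 119 = -1/6661 - 119 = -792660/6661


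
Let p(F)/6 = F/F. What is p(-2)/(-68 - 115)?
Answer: -2/61 ≈ -0.032787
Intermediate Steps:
p(F) = 6 (p(F) = 6*(F/F) = 6*1 = 6)
p(-2)/(-68 - 115) = 6/(-68 - 115) = 6/(-183) = 6*(-1/183) = -2/61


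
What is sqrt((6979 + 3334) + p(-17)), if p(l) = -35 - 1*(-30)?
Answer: 2*sqrt(2577) ≈ 101.53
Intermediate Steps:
p(l) = -5 (p(l) = -35 + 30 = -5)
sqrt((6979 + 3334) + p(-17)) = sqrt((6979 + 3334) - 5) = sqrt(10313 - 5) = sqrt(10308) = 2*sqrt(2577)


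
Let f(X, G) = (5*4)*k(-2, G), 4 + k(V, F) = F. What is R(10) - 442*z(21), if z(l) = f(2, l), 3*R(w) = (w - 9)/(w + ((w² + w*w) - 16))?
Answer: -87462959/582 ≈ -1.5028e+5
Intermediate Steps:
k(V, F) = -4 + F
R(w) = (-9 + w)/(3*(-16 + w + 2*w²)) (R(w) = ((w - 9)/(w + ((w² + w*w) - 16)))/3 = ((-9 + w)/(w + ((w² + w²) - 16)))/3 = ((-9 + w)/(w + (2*w² - 16)))/3 = ((-9 + w)/(w + (-16 + 2*w²)))/3 = ((-9 + w)/(-16 + w + 2*w²))/3 = (-9 + w)/(3*(-16 + w + 2*w²)))
f(X, G) = -80 + 20*G (f(X, G) = (5*4)*(-4 + G) = 20*(-4 + G) = -80 + 20*G)
z(l) = -80 + 20*l
R(10) - 442*z(21) = (-9 + 10)/(3*(-16 + 10 + 2*10²)) - 442*(-80 + 20*21) = (⅓)*1/(-16 + 10 + 2*100) - 442*(-80 + 420) = (⅓)*1/(-16 + 10 + 200) - 442*340 = (⅓)*1/194 - 150280 = (⅓)*(1/194)*1 - 150280 = 1/582 - 150280 = -87462959/582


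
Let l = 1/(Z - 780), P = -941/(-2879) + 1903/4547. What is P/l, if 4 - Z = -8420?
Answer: 74586054816/13090813 ≈ 5697.6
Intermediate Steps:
Z = 8424 (Z = 4 - 1*(-8420) = 4 + 8420 = 8424)
P = 9757464/13090813 (P = -941*(-1/2879) + 1903*(1/4547) = 941/2879 + 1903/4547 = 9757464/13090813 ≈ 0.74537)
l = 1/7644 (l = 1/(8424 - 780) = 1/7644 ≈ 0.00013082)
P/l = 9757464/(13090813*(1/7644)) = (9757464/13090813)*7644 = 74586054816/13090813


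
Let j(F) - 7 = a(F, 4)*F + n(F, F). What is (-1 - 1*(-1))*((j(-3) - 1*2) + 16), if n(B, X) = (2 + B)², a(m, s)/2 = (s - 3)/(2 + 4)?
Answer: 0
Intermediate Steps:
a(m, s) = -1 + s/3 (a(m, s) = 2*((s - 3)/(2 + 4)) = 2*((-3 + s)/6) = 2*((-3 + s)*(⅙)) = 2*(-½ + s/6) = -1 + s/3)
j(F) = 7 + (2 + F)² + F/3 (j(F) = 7 + ((-1 + (⅓)*4)*F + (2 + F)²) = 7 + ((-1 + 4/3)*F + (2 + F)²) = 7 + (F/3 + (2 + F)²) = 7 + ((2 + F)² + F/3) = 7 + (2 + F)² + F/3)
(-1 - 1*(-1))*((j(-3) - 1*2) + 16) = (-1 - 1*(-1))*(((11 + (-3)² + (13/3)*(-3)) - 1*2) + 16) = (-1 + 1)*(((11 + 9 - 13) - 2) + 16) = 0*((7 - 2) + 16) = 0*(5 + 16) = 0*21 = 0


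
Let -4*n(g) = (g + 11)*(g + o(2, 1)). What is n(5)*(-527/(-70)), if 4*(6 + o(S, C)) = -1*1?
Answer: 527/14 ≈ 37.643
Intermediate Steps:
o(S, C) = -25/4 (o(S, C) = -6 + (-1*1)/4 = -6 + (¼)*(-1) = -6 - ¼ = -25/4)
n(g) = -(11 + g)*(-25/4 + g)/4 (n(g) = -(g + 11)*(g - 25/4)/4 = -(11 + g)*(-25/4 + g)/4)
n(5)*(-527/(-70)) = (275/16 - 19/16*5 - ¼*5²)*(-527/(-70)) = (275/16 - 95/16 - ¼*25)*(-527*(-1/70)) = (275/16 - 95/16 - 25/4)*(527/70) = 5*(527/70) = 527/14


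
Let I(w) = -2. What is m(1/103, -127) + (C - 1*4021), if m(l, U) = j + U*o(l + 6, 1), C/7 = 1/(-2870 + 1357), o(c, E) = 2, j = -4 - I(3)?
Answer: -6471108/1513 ≈ -4277.0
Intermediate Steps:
j = -2 (j = -4 - 1*(-2) = -4 + 2 = -2)
C = -7/1513 (C = 7/(-2870 + 1357) = 7/(-1513) = 7*(-1/1513) = -7/1513 ≈ -0.0046266)
m(l, U) = -2 + 2*U (m(l, U) = -2 + U*2 = -2 + 2*U)
m(1/103, -127) + (C - 1*4021) = (-2 + 2*(-127)) + (-7/1513 - 1*4021) = (-2 - 254) + (-7/1513 - 4021) = -256 - 6083780/1513 = -6471108/1513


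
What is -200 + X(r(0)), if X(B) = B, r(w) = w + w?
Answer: -200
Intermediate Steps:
r(w) = 2*w
-200 + X(r(0)) = -200 + 2*0 = -200 + 0 = -200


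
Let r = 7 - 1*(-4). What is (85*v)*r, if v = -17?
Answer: -15895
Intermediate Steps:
r = 11 (r = 7 + 4 = 11)
(85*v)*r = (85*(-17))*11 = -1445*11 = -15895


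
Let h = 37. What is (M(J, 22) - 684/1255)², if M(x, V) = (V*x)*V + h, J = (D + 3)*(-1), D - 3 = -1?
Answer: 8948168839801/1575025 ≈ 5.6813e+6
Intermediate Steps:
D = 2 (D = 3 - 1 = 2)
J = -5 (J = (2 + 3)*(-1) = 5*(-1) = -5)
M(x, V) = 37 + x*V² (M(x, V) = (V*x)*V + 37 = x*V² + 37 = 37 + x*V²)
(M(J, 22) - 684/1255)² = ((37 - 5*22²) - 684/1255)² = ((37 - 5*484) - 684*1/1255)² = ((37 - 2420) - 684/1255)² = (-2383 - 684/1255)² = (-2991349/1255)² = 8948168839801/1575025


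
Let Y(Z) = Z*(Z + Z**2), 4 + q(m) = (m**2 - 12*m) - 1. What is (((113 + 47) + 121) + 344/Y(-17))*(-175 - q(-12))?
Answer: -37183875/289 ≈ -1.2866e+5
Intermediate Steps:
q(m) = -5 + m**2 - 12*m (q(m) = -4 + ((m**2 - 12*m) - 1) = -4 + (-1 + m**2 - 12*m) = -5 + m**2 - 12*m)
(((113 + 47) + 121) + 344/Y(-17))*(-175 - q(-12)) = (((113 + 47) + 121) + 344/(((-17)**2*(1 - 17))))*(-175 - (-5 + (-12)**2 - 12*(-12))) = ((160 + 121) + 344/((289*(-16))))*(-175 - (-5 + 144 + 144)) = (281 + 344/(-4624))*(-175 - 1*283) = (281 + 344*(-1/4624))*(-175 - 283) = (281 - 43/578)*(-458) = (162375/578)*(-458) = -37183875/289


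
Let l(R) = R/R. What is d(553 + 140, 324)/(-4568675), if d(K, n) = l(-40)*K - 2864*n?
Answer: 927243/4568675 ≈ 0.20296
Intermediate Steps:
l(R) = 1
d(K, n) = K - 2864*n (d(K, n) = 1*K - 2864*n = K - 2864*n)
d(553 + 140, 324)/(-4568675) = ((553 + 140) - 2864*324)/(-4568675) = (693 - 927936)*(-1/4568675) = -927243*(-1/4568675) = 927243/4568675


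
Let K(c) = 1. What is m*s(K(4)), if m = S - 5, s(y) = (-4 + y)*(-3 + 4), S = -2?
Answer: 21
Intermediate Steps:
s(y) = -4 + y (s(y) = (-4 + y)*1 = -4 + y)
m = -7 (m = -2 - 5 = -7)
m*s(K(4)) = -7*(-4 + 1) = -7*(-3) = 21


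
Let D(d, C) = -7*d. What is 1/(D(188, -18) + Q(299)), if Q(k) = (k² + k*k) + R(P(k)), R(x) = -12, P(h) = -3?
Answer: 1/177474 ≈ 5.6346e-6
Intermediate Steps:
Q(k) = -12 + 2*k² (Q(k) = (k² + k*k) - 12 = (k² + k²) - 12 = 2*k² - 12 = -12 + 2*k²)
1/(D(188, -18) + Q(299)) = 1/(-7*188 + (-12 + 2*299²)) = 1/(-1316 + (-12 + 2*89401)) = 1/(-1316 + (-12 + 178802)) = 1/(-1316 + 178790) = 1/177474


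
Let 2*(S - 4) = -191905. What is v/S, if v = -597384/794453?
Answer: 1194768/152453147341 ≈ 7.8369e-6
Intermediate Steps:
S = -191897/2 (S = 4 + (1/2)*(-191905) = 4 - 191905/2 = -191897/2 ≈ -95949.)
v = -597384/794453 (v = -597384*1/794453 = -597384/794453 ≈ -0.75194)
v/S = -597384/(794453*(-191897/2)) = -597384/794453*(-2/191897) = 1194768/152453147341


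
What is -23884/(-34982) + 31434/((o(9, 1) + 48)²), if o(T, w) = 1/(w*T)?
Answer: 46773773252/3279370099 ≈ 14.263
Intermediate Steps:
o(T, w) = 1/(T*w)
-23884/(-34982) + 31434/((o(9, 1) + 48)²) = -23884/(-34982) + 31434/((1/(9*1) + 48)²) = -23884*(-1/34982) + 31434/(((⅑)*1 + 48)²) = 11942/17491 + 31434/((⅑ + 48)²) = 11942/17491 + 31434/((433/9)²) = 11942/17491 + 31434/(187489/81) = 11942/17491 + 31434*(81/187489) = 11942/17491 + 2546154/187489 = 46773773252/3279370099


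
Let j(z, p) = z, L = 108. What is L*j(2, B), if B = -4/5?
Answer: 216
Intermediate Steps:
B = -4/5 (B = -4*1/5 = -4/5 ≈ -0.80000)
L*j(2, B) = 108*2 = 216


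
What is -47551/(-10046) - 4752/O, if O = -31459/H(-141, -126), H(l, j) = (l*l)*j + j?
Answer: -119589978547235/316037114 ≈ -3.7841e+5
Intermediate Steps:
H(l, j) = j + j*l² (H(l, j) = l²*j + j = j*l² + j = j + j*l²)
O = 31459/2505132 (O = -31459*(-1/(126*(1 + (-141)²))) = -31459*(-1/(126*(1 + 19881))) = -31459/((-126*19882)) = -31459/(-2505132) = -31459*(-1/2505132) = 31459/2505132 ≈ 0.012558)
-47551/(-10046) - 4752/O = -47551/(-10046) - 4752/31459/2505132 = -47551*(-1/10046) - 4752*2505132/31459 = 47551/10046 - 11904387264/31459 = -119589978547235/316037114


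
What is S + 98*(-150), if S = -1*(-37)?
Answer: -14663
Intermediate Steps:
S = 37
S + 98*(-150) = 37 + 98*(-150) = 37 - 14700 = -14663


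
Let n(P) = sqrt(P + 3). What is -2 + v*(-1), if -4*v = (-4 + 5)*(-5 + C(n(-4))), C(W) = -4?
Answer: -17/4 ≈ -4.2500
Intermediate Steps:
n(P) = sqrt(3 + P)
v = 9/4 (v = -(-4 + 5)*(-5 - 4)/4 = -(-9)/4 = -1/4*(-9) = 9/4 ≈ 2.2500)
-2 + v*(-1) = -2 + (9/4)*(-1) = -2 - 9/4 = -17/4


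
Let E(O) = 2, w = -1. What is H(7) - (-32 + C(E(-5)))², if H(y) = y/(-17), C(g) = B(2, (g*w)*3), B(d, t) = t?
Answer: -24555/17 ≈ -1444.4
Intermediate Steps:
C(g) = -3*g (C(g) = (g*(-1))*3 = -g*3 = -3*g)
H(y) = -y/17 (H(y) = y*(-1/17) = -y/17)
H(7) - (-32 + C(E(-5)))² = -1/17*7 - (-32 - 3*2)² = -7/17 - (-32 - 6)² = -7/17 - 1*(-38)² = -7/17 - 1*1444 = -7/17 - 1444 = -24555/17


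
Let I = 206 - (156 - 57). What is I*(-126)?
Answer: -13482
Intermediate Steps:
I = 107 (I = 206 - 1*99 = 206 - 99 = 107)
I*(-126) = 107*(-126) = -13482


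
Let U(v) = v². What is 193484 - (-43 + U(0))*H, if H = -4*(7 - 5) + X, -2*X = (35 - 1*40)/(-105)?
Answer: 8111837/42 ≈ 1.9314e+5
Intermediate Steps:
X = -1/42 (X = -(35 - 1*40)/(2*(-105)) = -(35 - 40)*(-1)/(2*105) = -(-5)*(-1)/(2*105) = -½*1/21 = -1/42 ≈ -0.023810)
H = -337/42 (H = -4*(7 - 5) - 1/42 = -4*2 - 1/42 = -8 - 1/42 = -337/42 ≈ -8.0238)
193484 - (-43 + U(0))*H = 193484 - (-43 + 0²)*(-337)/42 = 193484 - (-43 + 0)*(-337)/42 = 193484 - (-43)*(-337)/42 = 193484 - 1*14491/42 = 193484 - 14491/42 = 8111837/42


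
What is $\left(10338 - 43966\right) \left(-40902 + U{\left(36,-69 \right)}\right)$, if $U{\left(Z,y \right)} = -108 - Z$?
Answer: $1380294888$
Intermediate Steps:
$\left(10338 - 43966\right) \left(-40902 + U{\left(36,-69 \right)}\right) = \left(10338 - 43966\right) \left(-40902 - 144\right) = - 33628 \left(-40902 - 144\right) = \left(-33628\right) \left(-41046\right) = 1380294888$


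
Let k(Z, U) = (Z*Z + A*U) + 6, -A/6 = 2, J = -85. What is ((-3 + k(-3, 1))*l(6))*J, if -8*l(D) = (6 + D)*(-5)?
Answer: 0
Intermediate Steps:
A = -12 (A = -6*2 = -12)
k(Z, U) = 6 + Z² - 12*U (k(Z, U) = (Z*Z - 12*U) + 6 = (Z² - 12*U) + 6 = 6 + Z² - 12*U)
l(D) = 15/4 + 5*D/8 (l(D) = -(6 + D)*(-5)/8 = -(-30 - 5*D)/8 = 15/4 + 5*D/8)
((-3 + k(-3, 1))*l(6))*J = ((-3 + (6 + (-3)² - 12*1))*(15/4 + (5/8)*6))*(-85) = ((-3 + (6 + 9 - 12))*(15/4 + 15/4))*(-85) = ((-3 + 3)*(15/2))*(-85) = (0*(15/2))*(-85) = 0*(-85) = 0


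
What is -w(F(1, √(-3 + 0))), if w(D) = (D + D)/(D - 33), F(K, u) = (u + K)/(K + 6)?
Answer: 454/52903 + 462*I*√3/52903 ≈ 0.0085817 + 0.015126*I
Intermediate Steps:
F(K, u) = (K + u)/(6 + K)
w(D) = 2*D/(-33 + D) (w(D) = (2*D)/(-33 + D) = 2*D/(-33 + D))
-w(F(1, √(-3 + 0))) = -2*(1 + √(-3 + 0))/(6 + 1)/(-33 + (1 + √(-3 + 0))/(6 + 1)) = -2*(1 + √(-3))/7/(-33 + (1 + √(-3))/7) = -2*(1 + I*√3)/7/(-33 + (1 + I*√3)/7) = -2*(⅐ + I*√3/7)/(-33 + (⅐ + I*√3/7)) = -2*(⅐ + I*√3/7)/(-230/7 + I*√3/7)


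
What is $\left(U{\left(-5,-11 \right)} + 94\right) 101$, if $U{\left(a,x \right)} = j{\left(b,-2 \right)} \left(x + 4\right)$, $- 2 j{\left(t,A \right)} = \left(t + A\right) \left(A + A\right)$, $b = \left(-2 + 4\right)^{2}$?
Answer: $6666$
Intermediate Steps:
$b = 4$ ($b = 2^{2} = 4$)
$j{\left(t,A \right)} = - A \left(A + t\right)$ ($j{\left(t,A \right)} = - \frac{\left(t + A\right) \left(A + A\right)}{2} = - \frac{\left(A + t\right) 2 A}{2} = - \frac{2 A \left(A + t\right)}{2} = - A \left(A + t\right)$)
$U{\left(a,x \right)} = 16 + 4 x$ ($U{\left(a,x \right)} = \left(-1\right) \left(-2\right) \left(-2 + 4\right) \left(x + 4\right) = \left(-1\right) \left(-2\right) 2 \left(4 + x\right) = 4 \left(4 + x\right) = 16 + 4 x$)
$\left(U{\left(-5,-11 \right)} + 94\right) 101 = \left(\left(16 + 4 \left(-11\right)\right) + 94\right) 101 = \left(\left(16 - 44\right) + 94\right) 101 = \left(-28 + 94\right) 101 = 66 \cdot 101 = 6666$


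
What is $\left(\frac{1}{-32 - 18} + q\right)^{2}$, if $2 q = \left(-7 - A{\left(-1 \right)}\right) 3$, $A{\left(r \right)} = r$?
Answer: $\frac{203401}{2500} \approx 81.36$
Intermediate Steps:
$q = -9$ ($q = \frac{\left(-7 - -1\right) 3}{2} = \frac{\left(-7 + 1\right) 3}{2} = \frac{\left(-6\right) 3}{2} = \frac{1}{2} \left(-18\right) = -9$)
$\left(\frac{1}{-32 - 18} + q\right)^{2} = \left(\frac{1}{-32 - 18} - 9\right)^{2} = \left(\frac{1}{-50} - 9\right)^{2} = \left(- \frac{1}{50} - 9\right)^{2} = \left(- \frac{451}{50}\right)^{2} = \frac{203401}{2500}$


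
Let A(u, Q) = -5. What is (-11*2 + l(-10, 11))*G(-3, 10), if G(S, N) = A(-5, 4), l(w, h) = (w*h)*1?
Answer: 660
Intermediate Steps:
l(w, h) = h*w (l(w, h) = (h*w)*1 = h*w)
G(S, N) = -5
(-11*2 + l(-10, 11))*G(-3, 10) = (-11*2 + 11*(-10))*(-5) = (-22 - 110)*(-5) = -132*(-5) = 660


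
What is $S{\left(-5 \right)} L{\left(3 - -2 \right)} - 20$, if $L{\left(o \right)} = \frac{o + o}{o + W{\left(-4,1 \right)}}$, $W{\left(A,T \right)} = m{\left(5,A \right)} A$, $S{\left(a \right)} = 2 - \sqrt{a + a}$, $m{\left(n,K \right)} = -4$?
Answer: $- \frac{400}{21} - \frac{10 i \sqrt{10}}{21} \approx -19.048 - 1.5058 i$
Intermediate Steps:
$S{\left(a \right)} = 2 - \sqrt{2} \sqrt{a}$ ($S{\left(a \right)} = 2 - \sqrt{2 a} = 2 - \sqrt{2} \sqrt{a}$)
$W{\left(A,T \right)} = - 4 A$
$L{\left(o \right)} = \frac{2 o}{16 + o}$ ($L{\left(o \right)} = \frac{o + o}{o - -16} = \frac{2 o}{o + 16} = \frac{2 o}{16 + o}$)
$S{\left(-5 \right)} L{\left(3 - -2 \right)} - 20 = \left(2 - \sqrt{2} \sqrt{-5}\right) \frac{2 \left(3 - -2\right)}{16 + \left(3 - -2\right)} - 20 = \left(2 - \sqrt{2} i \sqrt{5}\right) \frac{2 \left(3 + 2\right)}{16 + \left(3 + 2\right)} - 20 = \left(2 - i \sqrt{10}\right) 2 \cdot 5 \frac{1}{16 + 5} - 20 = \left(2 - i \sqrt{10}\right) 2 \cdot 5 \cdot \frac{1}{21} - 20 = \left(2 - i \sqrt{10}\right) \frac{10}{21} - 20 = \left(\frac{20}{21} - \frac{10 i \sqrt{10}}{21}\right) - 20 = - \frac{400}{21} - \frac{10 i \sqrt{10}}{21}$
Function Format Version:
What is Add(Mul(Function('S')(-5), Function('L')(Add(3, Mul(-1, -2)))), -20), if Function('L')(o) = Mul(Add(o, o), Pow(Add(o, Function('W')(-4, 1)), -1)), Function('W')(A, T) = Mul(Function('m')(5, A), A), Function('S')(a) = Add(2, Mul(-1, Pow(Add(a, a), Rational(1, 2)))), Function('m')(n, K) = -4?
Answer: Add(Rational(-400, 21), Mul(Rational(-10, 21), I, Pow(10, Rational(1, 2)))) ≈ Add(-19.048, Mul(-1.5058, I))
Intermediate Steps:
Function('S')(a) = Add(2, Mul(-1, Pow(2, Rational(1, 2)), Pow(a, Rational(1, 2)))) (Function('S')(a) = Add(2, Mul(-1, Pow(Mul(2, a), Rational(1, 2)))) = Add(2, Mul(-1, Mul(Pow(2, Rational(1, 2)), Pow(a, Rational(1, 2))))) = Add(2, Mul(-1, Pow(2, Rational(1, 2)), Pow(a, Rational(1, 2)))))
Function('W')(A, T) = Mul(-4, A)
Function('L')(o) = Mul(2, o, Pow(Add(16, o), -1)) (Function('L')(o) = Mul(Add(o, o), Pow(Add(o, Mul(-4, -4)), -1)) = Mul(Mul(2, o), Pow(Add(o, 16), -1)) = Mul(Mul(2, o), Pow(Add(16, o), -1)) = Mul(2, o, Pow(Add(16, o), -1)))
Add(Mul(Function('S')(-5), Function('L')(Add(3, Mul(-1, -2)))), -20) = Add(Mul(Add(2, Mul(-1, Pow(2, Rational(1, 2)), Pow(-5, Rational(1, 2)))), Mul(2, Add(3, Mul(-1, -2)), Pow(Add(16, Add(3, Mul(-1, -2))), -1))), -20) = Add(Mul(Add(2, Mul(-1, Pow(2, Rational(1, 2)), Mul(I, Pow(5, Rational(1, 2))))), Mul(2, Add(3, 2), Pow(Add(16, Add(3, 2)), -1))), -20) = Add(Mul(Add(2, Mul(-1, I, Pow(10, Rational(1, 2)))), Mul(2, 5, Pow(Add(16, 5), -1))), -20) = Add(Mul(Add(2, Mul(-1, I, Pow(10, Rational(1, 2)))), Mul(2, 5, Pow(21, -1))), -20) = Add(Mul(Add(2, Mul(-1, I, Pow(10, Rational(1, 2)))), Mul(2, 5, Rational(1, 21))), -20) = Add(Mul(Add(2, Mul(-1, I, Pow(10, Rational(1, 2)))), Rational(10, 21)), -20) = Add(Add(Rational(20, 21), Mul(Rational(-10, 21), I, Pow(10, Rational(1, 2)))), -20) = Add(Rational(-400, 21), Mul(Rational(-10, 21), I, Pow(10, Rational(1, 2))))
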